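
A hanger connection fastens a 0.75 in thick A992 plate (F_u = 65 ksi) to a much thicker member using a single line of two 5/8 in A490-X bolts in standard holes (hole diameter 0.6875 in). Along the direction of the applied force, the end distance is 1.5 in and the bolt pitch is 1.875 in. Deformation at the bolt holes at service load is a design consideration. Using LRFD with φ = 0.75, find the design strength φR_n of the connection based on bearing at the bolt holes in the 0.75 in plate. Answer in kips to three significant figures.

Per bolt r_n = 1.2 l_c t F_u ≤ 2.4 d t F_u; upper limit = 2.4 × 0.625 × 0.75 × 65 = 73.12 kips.
Edge bolt: l_c = 1.5 − 0.6875/2 = 1.156 in → 1.2 × 1.156 × 0.75 × 65 = 67.64 → r_n = 67.64 kips.
Interior bolts: l_c = 1.875 − 0.6875 = 1.188 in → 1.2 × 1.188 × 0.75 × 65 = 69.47 → r_n = 69.47 kips.
R_n = 1 × 67.64 + 1 × 69.47 = 137.1 kips.
Design strength φR_n = 0.75 × 137.1 = 103 kips.

103 kips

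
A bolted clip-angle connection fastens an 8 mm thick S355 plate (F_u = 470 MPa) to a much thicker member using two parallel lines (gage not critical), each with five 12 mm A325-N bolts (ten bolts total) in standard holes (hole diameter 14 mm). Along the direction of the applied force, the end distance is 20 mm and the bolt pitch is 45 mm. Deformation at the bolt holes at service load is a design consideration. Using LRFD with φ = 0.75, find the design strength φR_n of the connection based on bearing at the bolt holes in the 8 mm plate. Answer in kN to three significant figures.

Per bolt r_n = 1.2 l_c t F_u ≤ 2.4 d t F_u; upper limit = 2.4 × 12 × 8 × 470 / 1000 = 108.3 kN.
Edge bolt: l_c = 20 − 14/2 = 13 mm → 1.2 × 13 × 8 × 470 / 1000 = 58.66 → r_n = 58.66 kN.
Interior bolts: l_c = 45 − 14 = 31 mm → 1.2 × 31 × 8 × 470 / 1000 = 139.9 → r_n = 108.3 kN.
R_n = 2 × 58.66 + 8 × 108.3 = 983.6 kN.
Design strength φR_n = 0.75 × 983.6 = 738 kN.

738 kN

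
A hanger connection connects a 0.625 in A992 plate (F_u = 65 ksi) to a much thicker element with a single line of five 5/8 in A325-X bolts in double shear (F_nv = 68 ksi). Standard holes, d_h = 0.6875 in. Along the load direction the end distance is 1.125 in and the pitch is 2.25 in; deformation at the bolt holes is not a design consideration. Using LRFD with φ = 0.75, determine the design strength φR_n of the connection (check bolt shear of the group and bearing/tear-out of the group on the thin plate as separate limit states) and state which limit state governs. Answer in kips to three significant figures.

156 kips (bolt shear governs)

Bolt shear: A_b = π·0.625²/4 = 0.3068 in²; R_n = 68 × 0.3068 × 5 × 2 = 208.6 kips → 0.75 × 208.6 = 156 kips.
Bearing (1.5 l_c t F_u ≤ 3.0 d t F_u): upper limit = 3.0·0.625·0.625·65 = 76.17 kips.
  Edge l_c = 1.125 − 0.6875/2 = 0.7812 → r_n = 47.61 kips; interior l_c = 2.25 − 0.6875 = 1.562 → r_n = 76.17 kips.
  R_n,bearing = 1·47.61 + 4·76.17 = 352.3 kips → 0.75 × 352.3 = 264 kips.
Bolt shear governs: 156 kips.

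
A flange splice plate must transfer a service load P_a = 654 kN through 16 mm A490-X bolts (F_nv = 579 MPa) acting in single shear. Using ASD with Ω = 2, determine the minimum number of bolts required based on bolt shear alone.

A_b = π·16²/4 = 201.1 mm².
Per-bolt allowable strength R_n/Ω = 579 × 201.1 × 1 / 1000 / 2 = 58.21 kN.
n ≥ 654 / 58.21 = 11.24 → use 12 bolts.

12 bolts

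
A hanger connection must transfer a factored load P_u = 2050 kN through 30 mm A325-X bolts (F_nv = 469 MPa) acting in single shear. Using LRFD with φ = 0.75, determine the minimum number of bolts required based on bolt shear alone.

A_b = π·30²/4 = 706.9 mm².
Per-bolt design strength φR_n = 0.75 × 469 × 706.9 × 1 / 1000 = 248.6 kN.
n ≥ 2050 / 248.6 = 8.245 → use 9 bolts.

9 bolts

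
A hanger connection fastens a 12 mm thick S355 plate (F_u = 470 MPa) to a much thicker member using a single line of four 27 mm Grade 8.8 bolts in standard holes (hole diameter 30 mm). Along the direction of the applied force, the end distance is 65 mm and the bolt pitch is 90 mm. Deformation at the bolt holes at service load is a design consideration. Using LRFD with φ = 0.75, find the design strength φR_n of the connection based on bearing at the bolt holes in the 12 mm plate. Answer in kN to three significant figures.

Per bolt r_n = 1.2 l_c t F_u ≤ 2.4 d t F_u; upper limit = 2.4 × 27 × 12 × 470 / 1000 = 365.5 kN.
Edge bolt: l_c = 65 − 30/2 = 50 mm → 1.2 × 50 × 12 × 470 / 1000 = 338.4 → r_n = 338.4 kN.
Interior bolts: l_c = 90 − 30 = 60 mm → 1.2 × 60 × 12 × 470 / 1000 = 406.1 → r_n = 365.5 kN.
R_n = 1 × 338.4 + 3 × 365.5 = 1435 kN.
Design strength φR_n = 0.75 × 1435 = 1080 kN.

1080 kN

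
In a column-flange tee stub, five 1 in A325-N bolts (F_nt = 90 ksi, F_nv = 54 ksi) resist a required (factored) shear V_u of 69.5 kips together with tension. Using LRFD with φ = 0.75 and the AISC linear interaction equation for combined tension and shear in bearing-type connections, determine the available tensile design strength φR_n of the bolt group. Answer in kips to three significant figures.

A_b = π·1²/4 = 0.7854 in²; f_rv = 69.5 / (5 × 0.7854) = 17.7 ksi.
F'_nt = 1.3 F_nt − (F_nt / φF_nv) f_rv = 1.3·90 − (90/(0.75·54))·17.7 = 77.67 ksi, capped at F_nt → F'_nt = 77.67 ksi.
R_n = F'_nt · A_b · n = 77.67 × 0.7854 × 5 = 305 kips.
Design strength φR_n = 0.75 × 305 = 229 kips.

229 kips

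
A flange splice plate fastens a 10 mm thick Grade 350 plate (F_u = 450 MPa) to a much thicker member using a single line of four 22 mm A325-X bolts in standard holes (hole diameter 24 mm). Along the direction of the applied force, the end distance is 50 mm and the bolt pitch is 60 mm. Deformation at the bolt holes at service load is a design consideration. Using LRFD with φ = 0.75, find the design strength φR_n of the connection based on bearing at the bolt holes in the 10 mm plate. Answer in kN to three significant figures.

591 kN

Per bolt r_n = 1.2 l_c t F_u ≤ 2.4 d t F_u; upper limit = 2.4 × 22 × 10 × 450 / 1000 = 237.6 kN.
Edge bolt: l_c = 50 − 24/2 = 38 mm → 1.2 × 38 × 10 × 450 / 1000 = 205.2 → r_n = 205.2 kN.
Interior bolts: l_c = 60 − 24 = 36 mm → 1.2 × 36 × 10 × 450 / 1000 = 194.4 → r_n = 194.4 kN.
R_n = 1 × 205.2 + 3 × 194.4 = 788.4 kN.
Design strength φR_n = 0.75 × 788.4 = 591 kN.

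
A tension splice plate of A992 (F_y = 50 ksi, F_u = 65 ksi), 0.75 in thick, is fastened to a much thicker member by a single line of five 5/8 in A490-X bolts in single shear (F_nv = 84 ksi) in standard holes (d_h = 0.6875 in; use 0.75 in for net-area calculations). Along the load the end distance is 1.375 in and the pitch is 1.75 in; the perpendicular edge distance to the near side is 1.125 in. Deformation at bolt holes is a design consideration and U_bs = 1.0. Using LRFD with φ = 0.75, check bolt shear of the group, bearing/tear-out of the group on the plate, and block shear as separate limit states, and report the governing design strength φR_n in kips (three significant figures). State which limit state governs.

Bolt shear: A_b = π·0.625²/4 = 0.3068 in²; R_n = 84 × 0.3068 × 5 × 1 = 128.9 kips → 0.75 × 128.9 = 96.6 kips.
Bearing: edge l_c = 1.031, r_n = 60.33 kips; interior l_c = 1.062, r_n = 62.16 kips; R_n = 60.33 + 4·62.16 = 309 kips → 232 kips.
Block shear: A_gv = 6.281, A_nv = 3.75, A_nt = 0.5625 in²; R_n = min(0.6F_uA_nv, 0.6F_yA_gv) + U_bs·F_u·A_nt = 182.8 kips → 137 kips.
Bolt shear governs: 96.6 kips.

96.6 kips (bolt shear governs)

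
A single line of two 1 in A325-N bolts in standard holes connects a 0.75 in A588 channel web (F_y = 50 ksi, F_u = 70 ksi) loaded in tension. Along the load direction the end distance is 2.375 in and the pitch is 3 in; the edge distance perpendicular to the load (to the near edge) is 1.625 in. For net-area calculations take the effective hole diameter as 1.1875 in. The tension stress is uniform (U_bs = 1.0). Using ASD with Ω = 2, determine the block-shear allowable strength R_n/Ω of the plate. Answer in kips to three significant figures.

Shear plane L_v = 2.375 + 1·3 = 5.375 in; A_gv = 5.375 × 0.75 = 4.031 in².
A_nv = (5.375 − 1.5·1.1875) × 0.75 = 2.695 in².
A_nt = (1.625 − 0.5·1.1875) × 0.75 = 0.7734 in².
0.6 F_u A_nv = 113.2 kips; 0.6 F_y A_gv = 120.9 kips → shear rupture governs the shear term.
R_n = 113.2 + 1.0 × 70 × 0.7734 = 167.3 kips.
Allowable strength R_n/Ω = 167.3 / 2 = 83.7 kips.

83.7 kips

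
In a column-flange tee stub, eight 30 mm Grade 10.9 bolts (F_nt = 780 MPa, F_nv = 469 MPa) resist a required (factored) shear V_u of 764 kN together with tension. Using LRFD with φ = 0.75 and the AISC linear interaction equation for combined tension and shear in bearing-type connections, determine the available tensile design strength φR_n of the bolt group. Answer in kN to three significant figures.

3030 kN

A_b = π·30²/4 = 706.9 mm²; f_rv = 764 × 1000 / (8 × 706.9) = 135.1 MPa.
F'_nt = 1.3 F_nt − (F_nt / φF_nv) f_rv = 1.3·780 − (780/(0.75·469))·135.1 = 714.4 MPa, capped at F_nt → F'_nt = 714.4 MPa.
R_n = F'_nt · A_b · n = 714.4 × 706.9 × 8 / 1000 = 4040 kN.
Design strength φR_n = 0.75 × 4040 = 3030 kN.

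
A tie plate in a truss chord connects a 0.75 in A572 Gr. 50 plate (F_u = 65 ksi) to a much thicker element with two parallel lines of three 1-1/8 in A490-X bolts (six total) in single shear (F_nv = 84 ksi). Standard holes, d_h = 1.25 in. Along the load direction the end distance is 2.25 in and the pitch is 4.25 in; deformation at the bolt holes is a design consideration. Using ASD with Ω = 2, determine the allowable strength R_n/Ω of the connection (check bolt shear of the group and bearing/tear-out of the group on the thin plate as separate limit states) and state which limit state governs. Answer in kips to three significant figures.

250 kips (bolt shear governs)

Bolt shear: A_b = π·1.125²/4 = 0.994 in²; R_n = 84 × 0.994 × 6 × 1 = 501 kips → 501 / 2 = 250 kips.
Bearing (1.2 l_c t F_u ≤ 2.4 d t F_u): upper limit = 2.4·1.125·0.75·65 = 131.6 kips.
  Edge l_c = 2.25 − 1.25/2 = 1.625 → r_n = 95.06 kips; interior l_c = 4.25 − 1.25 = 3 → r_n = 131.6 kips.
  R_n,bearing = 2·95.06 + 4·131.6 = 716.6 kips → 716.6 / 2 = 358 kips.
Bolt shear governs: 250 kips.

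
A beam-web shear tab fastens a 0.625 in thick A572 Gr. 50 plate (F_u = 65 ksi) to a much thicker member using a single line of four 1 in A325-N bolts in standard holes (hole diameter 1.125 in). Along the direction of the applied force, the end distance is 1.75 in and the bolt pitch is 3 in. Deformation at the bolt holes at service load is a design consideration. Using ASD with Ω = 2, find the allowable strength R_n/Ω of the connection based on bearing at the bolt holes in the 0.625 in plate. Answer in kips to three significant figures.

Per bolt r_n = 1.2 l_c t F_u ≤ 2.4 d t F_u; upper limit = 2.4 × 1 × 0.625 × 65 = 97.5 kips.
Edge bolt: l_c = 1.75 − 1.125/2 = 1.188 in → 1.2 × 1.188 × 0.625 × 65 = 57.89 → r_n = 57.89 kips.
Interior bolts: l_c = 3 − 1.125 = 1.875 in → 1.2 × 1.875 × 0.625 × 65 = 91.41 → r_n = 91.41 kips.
R_n = 1 × 57.89 + 3 × 91.41 = 332.1 kips.
Allowable strength R_n/Ω = 332.1 / 2 = 166 kips.

166 kips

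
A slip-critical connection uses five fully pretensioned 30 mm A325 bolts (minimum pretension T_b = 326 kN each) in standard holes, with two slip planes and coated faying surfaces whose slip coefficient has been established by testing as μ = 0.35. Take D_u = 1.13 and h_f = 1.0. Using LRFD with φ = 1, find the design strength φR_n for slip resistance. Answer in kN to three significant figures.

R_n = μ · D_u · h_f · T_b · n_s · n_b = 0.35 × 1.13 × 1.0 × 326 × 2 × 5 = 1289 kN.
Design strength φR_n = 1 × 1289 = 1290 kN.

1290 kN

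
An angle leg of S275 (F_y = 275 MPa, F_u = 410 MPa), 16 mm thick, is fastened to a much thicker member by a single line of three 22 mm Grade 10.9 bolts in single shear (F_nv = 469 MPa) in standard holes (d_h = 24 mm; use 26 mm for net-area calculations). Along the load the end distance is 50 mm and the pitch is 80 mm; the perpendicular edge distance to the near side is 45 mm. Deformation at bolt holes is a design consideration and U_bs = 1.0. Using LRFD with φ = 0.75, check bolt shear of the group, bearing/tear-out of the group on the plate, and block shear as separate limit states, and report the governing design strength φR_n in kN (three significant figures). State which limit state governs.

Bolt shear: A_b = π·22²/4 = 380.1 mm²; R_n = 469 × 380.1 × 3 × 1 / 1000 = 534.8 kN → 0.75 × 534.8 = 401 kN.
Bearing: edge l_c = 38, r_n = 299.1 kN; interior l_c = 56, r_n = 346.4 kN; R_n = 299.1 + 2·346.4 = 991.9 kN → 744 kN.
Block shear: A_gv = 3360, A_nv = 2320, A_nt = 512 mm²; R_n = min(0.6F_uA_nv, 0.6F_yA_gv) + U_bs·F_u·A_nt = 764.3 kN → 573 kN.
Bolt shear governs: 401 kN.

401 kN (bolt shear governs)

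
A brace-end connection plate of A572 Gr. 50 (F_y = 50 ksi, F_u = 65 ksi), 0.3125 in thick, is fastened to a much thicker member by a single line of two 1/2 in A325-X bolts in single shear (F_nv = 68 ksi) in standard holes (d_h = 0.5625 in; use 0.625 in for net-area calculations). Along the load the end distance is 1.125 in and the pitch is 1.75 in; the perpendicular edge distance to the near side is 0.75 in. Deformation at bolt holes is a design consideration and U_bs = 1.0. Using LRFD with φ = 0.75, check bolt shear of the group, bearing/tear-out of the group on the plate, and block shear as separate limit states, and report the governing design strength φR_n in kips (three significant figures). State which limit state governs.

20 kips (bolt shear governs)

Bolt shear: A_b = π·0.5²/4 = 0.1963 in²; R_n = 68 × 0.1963 × 2 × 1 = 26.7 kips → 0.75 × 26.7 = 20 kips.
Bearing: edge l_c = 0.8438, r_n = 20.57 kips; interior l_c = 1.188, r_n = 24.38 kips; R_n = 20.57 + 1·24.38 = 44.94 kips → 33.7 kips.
Block shear: A_gv = 0.8984, A_nv = 0.6055, A_nt = 0.1367 in²; R_n = min(0.6F_uA_nv, 0.6F_yA_gv) + U_bs·F_u·A_nt = 32.5 kips → 24.4 kips.
Bolt shear governs: 20 kips.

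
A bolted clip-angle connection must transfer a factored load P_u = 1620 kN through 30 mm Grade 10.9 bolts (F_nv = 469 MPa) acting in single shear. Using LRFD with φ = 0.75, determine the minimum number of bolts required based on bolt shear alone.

A_b = π·30²/4 = 706.9 mm².
Per-bolt design strength φR_n = 0.75 × 469 × 706.9 × 1 / 1000 = 248.6 kN.
n ≥ 1620 / 248.6 = 6.516 → use 7 bolts.

7 bolts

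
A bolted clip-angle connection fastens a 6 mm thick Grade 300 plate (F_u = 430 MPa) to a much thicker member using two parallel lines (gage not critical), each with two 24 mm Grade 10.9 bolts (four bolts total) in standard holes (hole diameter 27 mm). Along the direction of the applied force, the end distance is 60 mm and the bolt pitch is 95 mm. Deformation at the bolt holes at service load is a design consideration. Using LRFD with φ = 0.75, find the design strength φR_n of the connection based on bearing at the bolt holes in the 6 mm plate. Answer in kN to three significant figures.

439 kN

Per bolt r_n = 1.2 l_c t F_u ≤ 2.4 d t F_u; upper limit = 2.4 × 24 × 6 × 430 / 1000 = 148.6 kN.
Edge bolt: l_c = 60 − 27/2 = 46.5 mm → 1.2 × 46.5 × 6 × 430 / 1000 = 144 → r_n = 144 kN.
Interior bolts: l_c = 95 − 27 = 68 mm → 1.2 × 68 × 6 × 430 / 1000 = 210.5 → r_n = 148.6 kN.
R_n = 2 × 144 + 2 × 148.6 = 585.1 kN.
Design strength φR_n = 0.75 × 585.1 = 439 kN.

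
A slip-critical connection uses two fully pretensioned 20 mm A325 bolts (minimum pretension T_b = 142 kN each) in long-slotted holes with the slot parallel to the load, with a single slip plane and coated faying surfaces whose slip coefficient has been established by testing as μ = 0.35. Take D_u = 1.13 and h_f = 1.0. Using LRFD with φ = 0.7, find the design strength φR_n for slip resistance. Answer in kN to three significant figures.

R_n = μ · D_u · h_f · T_b · n_s · n_b = 0.35 × 1.13 × 1.0 × 142 × 1 × 2 = 112.3 kN.
Design strength φR_n = 0.7 × 112.3 = 78.6 kN.

78.6 kN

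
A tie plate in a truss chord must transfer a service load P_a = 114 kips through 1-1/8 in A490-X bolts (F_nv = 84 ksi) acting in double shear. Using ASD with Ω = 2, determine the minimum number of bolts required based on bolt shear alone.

A_b = π·1.125²/4 = 0.994 in².
Per-bolt allowable strength R_n/Ω = 84 × 0.994 × 2 / 2 = 83.5 kips.
n ≥ 114 / 83.5 = 1.365 → use 2 bolts.

2 bolts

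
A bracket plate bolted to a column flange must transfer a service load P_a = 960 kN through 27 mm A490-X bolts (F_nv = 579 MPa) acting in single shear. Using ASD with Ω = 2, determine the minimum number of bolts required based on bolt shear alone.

6 bolts

A_b = π·27²/4 = 572.6 mm².
Per-bolt allowable strength R_n/Ω = 579 × 572.6 × 1 / 1000 / 2 = 165.8 kN.
n ≥ 960 / 165.8 = 5.792 → use 6 bolts.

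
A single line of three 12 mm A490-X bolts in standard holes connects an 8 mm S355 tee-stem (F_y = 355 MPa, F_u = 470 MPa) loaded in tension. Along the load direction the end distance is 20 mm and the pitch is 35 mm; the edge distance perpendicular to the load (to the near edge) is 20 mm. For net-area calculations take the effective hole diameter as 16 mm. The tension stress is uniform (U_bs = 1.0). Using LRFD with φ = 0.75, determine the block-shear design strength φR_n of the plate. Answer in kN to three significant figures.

118 kN

Shear plane L_v = 20 + 2·35 = 90 mm; A_gv = 90 × 8 = 720 mm².
A_nv = (90 − 2.5·16) × 8 = 400 mm².
A_nt = (20 − 0.5·16) × 8 = 96 mm².
0.6 F_u A_nv = 112.8 kN; 0.6 F_y A_gv = 153.4 kN → shear rupture governs the shear term.
R_n = 112.8 + 1.0 × 470 × 96 / 1000 = 157.9 kN.
Design strength φR_n = 0.75 × 157.9 = 118 kN.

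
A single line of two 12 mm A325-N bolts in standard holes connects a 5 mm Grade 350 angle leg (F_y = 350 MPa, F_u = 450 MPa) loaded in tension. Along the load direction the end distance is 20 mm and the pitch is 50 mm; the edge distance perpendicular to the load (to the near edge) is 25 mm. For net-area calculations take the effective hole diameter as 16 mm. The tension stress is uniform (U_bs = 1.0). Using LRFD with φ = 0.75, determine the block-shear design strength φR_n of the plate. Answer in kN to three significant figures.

75.3 kN

Shear plane L_v = 20 + 1·50 = 70 mm; A_gv = 70 × 5 = 350 mm².
A_nv = (70 − 1.5·16) × 5 = 230 mm².
A_nt = (25 − 0.5·16) × 5 = 85 mm².
0.6 F_u A_nv = 62.1 kN; 0.6 F_y A_gv = 73.5 kN → shear rupture governs the shear term.
R_n = 62.1 + 1.0 × 450 × 85 / 1000 = 100.3 kN.
Design strength φR_n = 0.75 × 100.3 = 75.3 kN.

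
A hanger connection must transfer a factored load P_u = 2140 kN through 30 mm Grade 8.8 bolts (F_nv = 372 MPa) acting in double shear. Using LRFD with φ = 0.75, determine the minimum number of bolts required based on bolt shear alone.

A_b = π·30²/4 = 706.9 mm².
Per-bolt design strength φR_n = 0.75 × 372 × 706.9 × 2 / 1000 = 394.4 kN.
n ≥ 2140 / 394.4 = 5.426 → use 6 bolts.

6 bolts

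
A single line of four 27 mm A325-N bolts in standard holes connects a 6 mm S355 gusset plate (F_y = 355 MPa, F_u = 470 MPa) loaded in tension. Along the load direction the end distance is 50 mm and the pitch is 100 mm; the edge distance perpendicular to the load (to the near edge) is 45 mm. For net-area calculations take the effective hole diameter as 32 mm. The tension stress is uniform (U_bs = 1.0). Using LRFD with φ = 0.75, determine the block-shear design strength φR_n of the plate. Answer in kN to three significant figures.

Shear plane L_v = 50 + 3·100 = 350 mm; A_gv = 350 × 6 = 2100 mm².
A_nv = (350 − 3.5·32) × 6 = 1428 mm².
A_nt = (45 − 0.5·32) × 6 = 174 mm².
0.6 F_u A_nv = 402.7 kN; 0.6 F_y A_gv = 447.3 kN → shear rupture governs the shear term.
R_n = 402.7 + 1.0 × 470 × 174 / 1000 = 484.5 kN.
Design strength φR_n = 0.75 × 484.5 = 363 kN.

363 kN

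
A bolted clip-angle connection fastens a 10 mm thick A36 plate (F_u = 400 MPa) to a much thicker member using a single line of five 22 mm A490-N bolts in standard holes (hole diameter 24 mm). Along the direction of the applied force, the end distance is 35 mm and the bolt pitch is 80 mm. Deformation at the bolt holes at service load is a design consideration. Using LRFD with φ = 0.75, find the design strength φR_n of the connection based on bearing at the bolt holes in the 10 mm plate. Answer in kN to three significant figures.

716 kN

Per bolt r_n = 1.2 l_c t F_u ≤ 2.4 d t F_u; upper limit = 2.4 × 22 × 10 × 400 / 1000 = 211.2 kN.
Edge bolt: l_c = 35 − 24/2 = 23 mm → 1.2 × 23 × 10 × 400 / 1000 = 110.4 → r_n = 110.4 kN.
Interior bolts: l_c = 80 − 24 = 56 mm → 1.2 × 56 × 10 × 400 / 1000 = 268.8 → r_n = 211.2 kN.
R_n = 1 × 110.4 + 4 × 211.2 = 955.2 kN.
Design strength φR_n = 0.75 × 955.2 = 716 kN.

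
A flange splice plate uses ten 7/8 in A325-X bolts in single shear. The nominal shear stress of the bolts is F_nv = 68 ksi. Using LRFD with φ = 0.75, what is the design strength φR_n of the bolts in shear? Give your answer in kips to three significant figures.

307 kips

A_b = π × 0.875² / 4 = 0.6013 in².
R_n = F_nv · A_b · n · n_s = 68 × 0.6013 × 10 × 1 = 408.9 kips.
Design strength φR_n = 0.75 × 408.9 = 307 kips.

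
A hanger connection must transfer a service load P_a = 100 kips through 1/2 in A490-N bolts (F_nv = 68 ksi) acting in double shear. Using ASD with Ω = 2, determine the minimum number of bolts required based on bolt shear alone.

8 bolts

A_b = π·0.5²/4 = 0.1963 in².
Per-bolt allowable strength R_n/Ω = 68 × 0.1963 × 2 / 2 = 13.35 kips.
n ≥ 100 / 13.35 = 7.49 → use 8 bolts.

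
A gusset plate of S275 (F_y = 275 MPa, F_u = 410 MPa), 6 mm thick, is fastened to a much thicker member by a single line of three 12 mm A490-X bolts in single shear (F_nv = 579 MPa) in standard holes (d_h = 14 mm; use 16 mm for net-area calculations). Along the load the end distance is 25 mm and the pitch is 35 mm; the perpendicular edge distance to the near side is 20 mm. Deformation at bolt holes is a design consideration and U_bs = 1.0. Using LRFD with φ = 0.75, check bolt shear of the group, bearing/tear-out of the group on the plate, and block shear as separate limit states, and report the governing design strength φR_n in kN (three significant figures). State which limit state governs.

83 kN (block shear governs)

Bolt shear: A_b = π·12²/4 = 113.1 mm²; R_n = 579 × 113.1 × 3 × 1 / 1000 = 196.5 kN → 0.75 × 196.5 = 147 kN.
Bearing: edge l_c = 18, r_n = 53.14 kN; interior l_c = 21, r_n = 61.99 kN; R_n = 53.14 + 2·61.99 = 177.1 kN → 133 kN.
Block shear: A_gv = 570, A_nv = 330, A_nt = 72 mm²; R_n = min(0.6F_uA_nv, 0.6F_yA_gv) + U_bs·F_u·A_nt = 110.7 kN → 83 kN.
Block shear governs: 83 kN.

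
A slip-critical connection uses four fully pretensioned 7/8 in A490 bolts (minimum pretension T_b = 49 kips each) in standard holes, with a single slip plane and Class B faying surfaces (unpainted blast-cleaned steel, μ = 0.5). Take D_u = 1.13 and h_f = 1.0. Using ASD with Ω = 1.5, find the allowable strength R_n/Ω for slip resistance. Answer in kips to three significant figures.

73.8 kips

R_n = μ · D_u · h_f · T_b · n_s · n_b = 0.5 × 1.13 × 1.0 × 49 × 1 × 4 = 110.7 kips.
Allowable strength R_n/Ω = 110.7 / 1.5 = 73.8 kips.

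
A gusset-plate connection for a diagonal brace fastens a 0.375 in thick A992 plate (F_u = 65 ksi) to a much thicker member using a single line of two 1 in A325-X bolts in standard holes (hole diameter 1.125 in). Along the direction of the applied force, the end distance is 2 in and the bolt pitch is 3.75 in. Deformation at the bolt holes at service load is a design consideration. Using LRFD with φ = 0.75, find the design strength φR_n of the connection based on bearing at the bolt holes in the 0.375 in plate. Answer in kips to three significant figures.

Per bolt r_n = 1.2 l_c t F_u ≤ 2.4 d t F_u; upper limit = 2.4 × 1 × 0.375 × 65 = 58.5 kips.
Edge bolt: l_c = 2 − 1.125/2 = 1.438 in → 1.2 × 1.438 × 0.375 × 65 = 42.05 → r_n = 42.05 kips.
Interior bolts: l_c = 3.75 − 1.125 = 2.625 in → 1.2 × 2.625 × 0.375 × 65 = 76.78 → r_n = 58.5 kips.
R_n = 1 × 42.05 + 1 × 58.5 = 100.5 kips.
Design strength φR_n = 0.75 × 100.5 = 75.4 kips.

75.4 kips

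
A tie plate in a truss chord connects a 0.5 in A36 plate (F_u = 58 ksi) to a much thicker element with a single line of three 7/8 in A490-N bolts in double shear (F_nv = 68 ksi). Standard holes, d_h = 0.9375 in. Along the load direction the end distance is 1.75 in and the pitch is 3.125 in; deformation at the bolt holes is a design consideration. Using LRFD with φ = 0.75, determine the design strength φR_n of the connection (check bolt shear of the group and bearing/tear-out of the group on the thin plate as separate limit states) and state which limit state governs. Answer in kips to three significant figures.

125 kips (bearing governs)

Bolt shear: A_b = π·0.875²/4 = 0.6013 in²; R_n = 68 × 0.6013 × 3 × 2 = 245.3 kips → 0.75 × 245.3 = 184 kips.
Bearing (1.2 l_c t F_u ≤ 2.4 d t F_u): upper limit = 2.4·0.875·0.5·58 = 60.9 kips.
  Edge l_c = 1.75 − 0.9375/2 = 1.281 → r_n = 44.59 kips; interior l_c = 3.125 − 0.9375 = 2.188 → r_n = 60.9 kips.
  R_n,bearing = 1·44.59 + 2·60.9 = 166.4 kips → 0.75 × 166.4 = 125 kips.
Bearing governs: 125 kips.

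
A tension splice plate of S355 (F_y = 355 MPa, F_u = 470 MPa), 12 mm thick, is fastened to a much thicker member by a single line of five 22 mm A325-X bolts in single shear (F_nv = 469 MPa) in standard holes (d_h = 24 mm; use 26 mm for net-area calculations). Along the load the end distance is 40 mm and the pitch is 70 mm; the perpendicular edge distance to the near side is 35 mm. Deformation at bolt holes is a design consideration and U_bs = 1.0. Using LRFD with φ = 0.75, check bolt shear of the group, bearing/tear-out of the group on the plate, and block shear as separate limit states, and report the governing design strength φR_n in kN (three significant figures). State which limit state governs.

Bolt shear: A_b = π·22²/4 = 380.1 mm²; R_n = 469 × 380.1 × 5 × 1 / 1000 = 891.4 kN → 0.75 × 891.4 = 669 kN.
Bearing: edge l_c = 28, r_n = 189.5 kN; interior l_c = 46, r_n = 297.8 kN; R_n = 189.5 + 4·297.8 = 1381 kN → 1040 kN.
Block shear: A_gv = 3840, A_nv = 2436, A_nt = 264 mm²; R_n = min(0.6F_uA_nv, 0.6F_yA_gv) + U_bs·F_u·A_nt = 811 kN → 608 kN.
Block shear governs: 608 kN.

608 kN (block shear governs)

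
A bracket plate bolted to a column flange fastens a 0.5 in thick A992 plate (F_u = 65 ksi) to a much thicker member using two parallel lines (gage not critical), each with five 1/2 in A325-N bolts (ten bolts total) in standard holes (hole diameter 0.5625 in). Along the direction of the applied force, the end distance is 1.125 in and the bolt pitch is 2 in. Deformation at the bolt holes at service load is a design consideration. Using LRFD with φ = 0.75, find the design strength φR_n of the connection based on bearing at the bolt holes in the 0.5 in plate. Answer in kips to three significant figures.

Per bolt r_n = 1.2 l_c t F_u ≤ 2.4 d t F_u; upper limit = 2.4 × 0.5 × 0.5 × 65 = 39 kips.
Edge bolt: l_c = 1.125 − 0.5625/2 = 0.8438 in → 1.2 × 0.8438 × 0.5 × 65 = 32.91 → r_n = 32.91 kips.
Interior bolts: l_c = 2 − 0.5625 = 1.438 in → 1.2 × 1.438 × 0.5 × 65 = 56.06 → r_n = 39 kips.
R_n = 2 × 32.91 + 8 × 39 = 377.8 kips.
Design strength φR_n = 0.75 × 377.8 = 283 kips.

283 kips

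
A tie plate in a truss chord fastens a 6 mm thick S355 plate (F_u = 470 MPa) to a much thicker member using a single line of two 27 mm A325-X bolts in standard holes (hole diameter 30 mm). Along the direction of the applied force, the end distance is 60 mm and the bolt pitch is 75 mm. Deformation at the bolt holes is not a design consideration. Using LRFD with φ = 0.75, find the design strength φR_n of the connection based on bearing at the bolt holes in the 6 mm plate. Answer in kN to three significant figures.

Per bolt r_n = 1.5 l_c t F_u ≤ 3.0 d t F_u; upper limit = 3.0 × 27 × 6 × 470 / 1000 = 228.4 kN.
Edge bolt: l_c = 60 − 30/2 = 45 mm → 1.5 × 45 × 6 × 470 / 1000 = 190.3 → r_n = 190.3 kN.
Interior bolts: l_c = 75 − 30 = 45 mm → 1.5 × 45 × 6 × 470 / 1000 = 190.3 → r_n = 190.3 kN.
R_n = 1 × 190.3 + 1 × 190.3 = 380.7 kN.
Design strength φR_n = 0.75 × 380.7 = 286 kN.

286 kN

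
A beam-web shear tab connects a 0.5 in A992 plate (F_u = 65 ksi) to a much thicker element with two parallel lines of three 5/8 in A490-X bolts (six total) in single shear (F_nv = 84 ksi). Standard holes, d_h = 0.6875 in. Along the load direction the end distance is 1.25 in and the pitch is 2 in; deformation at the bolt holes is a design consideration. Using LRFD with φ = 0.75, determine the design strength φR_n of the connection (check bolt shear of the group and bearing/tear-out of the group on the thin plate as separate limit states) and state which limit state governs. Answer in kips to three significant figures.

116 kips (bolt shear governs)

Bolt shear: A_b = π·0.625²/4 = 0.3068 in²; R_n = 84 × 0.3068 × 6 × 1 = 154.6 kips → 0.75 × 154.6 = 116 kips.
Bearing (1.2 l_c t F_u ≤ 2.4 d t F_u): upper limit = 2.4·0.625·0.5·65 = 48.75 kips.
  Edge l_c = 1.25 − 0.6875/2 = 0.9062 → r_n = 35.34 kips; interior l_c = 2 − 0.6875 = 1.312 → r_n = 48.75 kips.
  R_n,bearing = 2·35.34 + 4·48.75 = 265.7 kips → 0.75 × 265.7 = 199 kips.
Bolt shear governs: 116 kips.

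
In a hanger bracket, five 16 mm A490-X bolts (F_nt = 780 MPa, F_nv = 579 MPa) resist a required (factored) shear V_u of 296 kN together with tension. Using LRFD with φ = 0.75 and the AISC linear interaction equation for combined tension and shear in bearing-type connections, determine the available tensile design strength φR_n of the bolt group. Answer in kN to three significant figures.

366 kN

A_b = π·16²/4 = 201.1 mm²; f_rv = 296 × 1000 / (5 × 201.1) = 294.4 MPa.
F'_nt = 1.3 F_nt − (F_nt / φF_nv) f_rv = 1.3·780 − (780/(0.75·579))·294.4 = 485.1 MPa, capped at F_nt → F'_nt = 485.1 MPa.
R_n = F'_nt · A_b · n = 485.1 × 201.1 × 5 / 1000 = 487.7 kN.
Design strength φR_n = 0.75 × 487.7 = 366 kN.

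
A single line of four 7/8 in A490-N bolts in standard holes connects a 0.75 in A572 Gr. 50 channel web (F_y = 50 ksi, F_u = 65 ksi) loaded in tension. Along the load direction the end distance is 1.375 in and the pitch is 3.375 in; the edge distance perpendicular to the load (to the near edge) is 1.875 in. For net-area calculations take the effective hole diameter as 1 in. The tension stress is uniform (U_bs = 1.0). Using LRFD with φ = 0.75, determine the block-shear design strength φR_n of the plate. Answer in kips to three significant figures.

226 kips

Shear plane L_v = 1.375 + 3·3.375 = 11.5 in; A_gv = 11.5 × 0.75 = 8.625 in².
A_nv = (11.5 − 3.5·1) × 0.75 = 6 in².
A_nt = (1.875 − 0.5·1) × 0.75 = 1.031 in².
0.6 F_u A_nv = 234 kips; 0.6 F_y A_gv = 258.8 kips → shear rupture governs the shear term.
R_n = 234 + 1.0 × 65 × 1.031 = 301 kips.
Design strength φR_n = 0.75 × 301 = 226 kips.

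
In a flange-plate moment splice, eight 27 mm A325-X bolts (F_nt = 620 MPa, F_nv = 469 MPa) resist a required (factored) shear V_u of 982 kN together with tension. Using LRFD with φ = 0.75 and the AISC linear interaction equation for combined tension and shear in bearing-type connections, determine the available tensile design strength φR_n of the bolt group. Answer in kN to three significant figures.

A_b = π·27²/4 = 572.6 mm²; f_rv = 982 × 1000 / (8 × 572.6) = 214.4 MPa.
F'_nt = 1.3 F_nt − (F_nt / φF_nv) f_rv = 1.3·620 − (620/(0.75·469))·214.4 = 428.1 MPa, capped at F_nt → F'_nt = 428.1 MPa.
R_n = F'_nt · A_b · n = 428.1 × 572.6 × 8 / 1000 = 1961 kN.
Design strength φR_n = 0.75 × 1961 = 1470 kN.

1470 kN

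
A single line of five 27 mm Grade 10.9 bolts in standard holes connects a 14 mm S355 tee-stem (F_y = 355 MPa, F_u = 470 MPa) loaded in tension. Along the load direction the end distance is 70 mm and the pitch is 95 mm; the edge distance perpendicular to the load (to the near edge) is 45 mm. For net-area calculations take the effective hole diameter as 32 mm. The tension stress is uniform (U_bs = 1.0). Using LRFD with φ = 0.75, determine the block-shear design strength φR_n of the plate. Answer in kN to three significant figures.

1050 kN

Shear plane L_v = 70 + 4·95 = 450 mm; A_gv = 450 × 14 = 6300 mm².
A_nv = (450 − 4.5·32) × 14 = 4284 mm².
A_nt = (45 − 0.5·32) × 14 = 406 mm².
0.6 F_u A_nv = 1208 kN; 0.6 F_y A_gv = 1342 kN → shear rupture governs the shear term.
R_n = 1208 + 1.0 × 470 × 406 / 1000 = 1399 kN.
Design strength φR_n = 0.75 × 1399 = 1050 kN.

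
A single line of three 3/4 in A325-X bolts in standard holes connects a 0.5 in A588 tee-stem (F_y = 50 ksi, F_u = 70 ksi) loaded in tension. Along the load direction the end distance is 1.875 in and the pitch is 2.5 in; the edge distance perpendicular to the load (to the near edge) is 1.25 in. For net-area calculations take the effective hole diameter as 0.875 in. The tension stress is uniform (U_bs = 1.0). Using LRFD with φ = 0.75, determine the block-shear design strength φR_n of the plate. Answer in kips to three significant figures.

Shear plane L_v = 1.875 + 2·2.5 = 6.875 in; A_gv = 6.875 × 0.5 = 3.438 in².
A_nv = (6.875 − 2.5·0.875) × 0.5 = 2.344 in².
A_nt = (1.25 − 0.5·0.875) × 0.5 = 0.4062 in².
0.6 F_u A_nv = 98.44 kips; 0.6 F_y A_gv = 103.1 kips → shear rupture governs the shear term.
R_n = 98.44 + 1.0 × 70 × 0.4062 = 126.9 kips.
Design strength φR_n = 0.75 × 126.9 = 95.2 kips.

95.2 kips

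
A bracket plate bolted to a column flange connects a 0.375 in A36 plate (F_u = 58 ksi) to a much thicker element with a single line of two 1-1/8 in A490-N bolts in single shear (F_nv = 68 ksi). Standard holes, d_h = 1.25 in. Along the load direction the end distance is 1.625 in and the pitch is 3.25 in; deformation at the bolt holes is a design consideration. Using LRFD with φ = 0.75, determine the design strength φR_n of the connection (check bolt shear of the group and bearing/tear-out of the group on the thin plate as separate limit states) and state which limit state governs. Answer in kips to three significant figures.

58.7 kips (bearing governs)

Bolt shear: A_b = π·1.125²/4 = 0.994 in²; R_n = 68 × 0.994 × 2 × 1 = 135.2 kips → 0.75 × 135.2 = 101 kips.
Bearing (1.2 l_c t F_u ≤ 2.4 d t F_u): upper limit = 2.4·1.125·0.375·58 = 58.72 kips.
  Edge l_c = 1.625 − 1.25/2 = 1 → r_n = 26.1 kips; interior l_c = 3.25 − 1.25 = 2 → r_n = 52.2 kips.
  R_n,bearing = 1·26.1 + 1·52.2 = 78.3 kips → 0.75 × 78.3 = 58.7 kips.
Bearing governs: 58.7 kips.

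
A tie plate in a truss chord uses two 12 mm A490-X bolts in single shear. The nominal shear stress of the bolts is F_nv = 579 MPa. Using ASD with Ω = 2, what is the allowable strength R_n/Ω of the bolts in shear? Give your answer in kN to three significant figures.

A_b = π × 12² / 4 = 113.1 mm².
R_n = F_nv · A_b · n · n_s = 579 × 113.1 × 2 × 1 / 1000 = 131 kN.
Allowable strength R_n/Ω = 131 / 2 = 65.5 kN.

65.5 kN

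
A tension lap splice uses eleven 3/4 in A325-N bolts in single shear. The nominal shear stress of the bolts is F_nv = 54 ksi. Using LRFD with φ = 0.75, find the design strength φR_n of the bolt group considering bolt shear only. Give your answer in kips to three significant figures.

A_b = π × 0.75² / 4 = 0.4418 in².
R_n = F_nv · A_b · n · n_s = 54 × 0.4418 × 11 × 1 = 262.4 kips.
Design strength φR_n = 0.75 × 262.4 = 197 kips.

197 kips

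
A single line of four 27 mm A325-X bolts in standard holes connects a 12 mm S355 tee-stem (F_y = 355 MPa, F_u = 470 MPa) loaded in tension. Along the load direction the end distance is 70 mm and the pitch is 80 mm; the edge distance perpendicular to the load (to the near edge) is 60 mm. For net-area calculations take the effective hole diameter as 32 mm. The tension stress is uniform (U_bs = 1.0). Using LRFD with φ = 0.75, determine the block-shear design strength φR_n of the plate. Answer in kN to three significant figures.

689 kN

Shear plane L_v = 70 + 3·80 = 310 mm; A_gv = 310 × 12 = 3720 mm².
A_nv = (310 − 3.5·32) × 12 = 2376 mm².
A_nt = (60 − 0.5·32) × 12 = 528 mm².
0.6 F_u A_nv = 670 kN; 0.6 F_y A_gv = 792.4 kN → shear rupture governs the shear term.
R_n = 670 + 1.0 × 470 × 528 / 1000 = 918.2 kN.
Design strength φR_n = 0.75 × 918.2 = 689 kN.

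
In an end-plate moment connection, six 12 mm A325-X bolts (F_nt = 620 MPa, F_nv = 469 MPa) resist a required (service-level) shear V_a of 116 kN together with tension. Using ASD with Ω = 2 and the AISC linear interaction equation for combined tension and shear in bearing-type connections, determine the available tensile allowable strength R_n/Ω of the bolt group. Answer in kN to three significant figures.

A_b = π·12²/4 = 113.1 mm²; f_rv = 116 × 1000 / (6 × 113.1) = 170.9 MPa.
F'_nt = 1.3 F_nt − (Ω F_nt / F_nv) f_rv = 1.3·620 − (2·620/469)·170.9 = 354 MPa, capped at F_nt → F'_nt = 354 MPa.
R_n = F'_nt · A_b · n = 354 × 113.1 × 6 / 1000 = 240.2 kN.
Allowable strength R_n/Ω = 240.2 / 2 = 120 kN.

120 kN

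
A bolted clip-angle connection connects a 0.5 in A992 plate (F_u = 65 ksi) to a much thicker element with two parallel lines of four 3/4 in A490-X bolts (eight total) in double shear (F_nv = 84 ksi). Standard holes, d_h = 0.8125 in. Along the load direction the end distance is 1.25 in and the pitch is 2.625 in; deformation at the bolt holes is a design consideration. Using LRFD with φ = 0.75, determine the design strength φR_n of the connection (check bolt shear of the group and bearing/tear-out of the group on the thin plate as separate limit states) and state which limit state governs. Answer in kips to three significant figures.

313 kips (bearing governs)

Bolt shear: A_b = π·0.75²/4 = 0.4418 in²; R_n = 84 × 0.4418 × 8 × 2 = 593.8 kips → 0.75 × 593.8 = 445 kips.
Bearing (1.2 l_c t F_u ≤ 2.4 d t F_u): upper limit = 2.4·0.75·0.5·65 = 58.5 kips.
  Edge l_c = 1.25 − 0.8125/2 = 0.8438 → r_n = 32.91 kips; interior l_c = 2.625 − 0.8125 = 1.812 → r_n = 58.5 kips.
  R_n,bearing = 2·32.91 + 6·58.5 = 416.8 kips → 0.75 × 416.8 = 313 kips.
Bearing governs: 313 kips.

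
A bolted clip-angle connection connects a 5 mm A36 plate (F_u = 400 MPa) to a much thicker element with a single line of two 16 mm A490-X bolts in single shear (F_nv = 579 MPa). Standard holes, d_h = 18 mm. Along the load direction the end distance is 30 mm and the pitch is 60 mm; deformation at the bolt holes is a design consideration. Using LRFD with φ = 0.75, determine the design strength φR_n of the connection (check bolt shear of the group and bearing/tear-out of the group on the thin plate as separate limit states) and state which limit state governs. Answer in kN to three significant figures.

95.4 kN (bearing governs)

Bolt shear: A_b = π·16²/4 = 201.1 mm²; R_n = 579 × 201.1 × 2 × 1 / 1000 = 232.8 kN → 0.75 × 232.8 = 175 kN.
Bearing (1.2 l_c t F_u ≤ 2.4 d t F_u): upper limit = 2.4·16·5·400 / 1000 = 76.8 kN.
  Edge l_c = 30 − 18/2 = 21 → r_n = 50.4 kN; interior l_c = 60 − 18 = 42 → r_n = 76.8 kN.
  R_n,bearing = 1·50.4 + 1·76.8 = 127.2 kN → 0.75 × 127.2 = 95.4 kN.
Bearing governs: 95.4 kN.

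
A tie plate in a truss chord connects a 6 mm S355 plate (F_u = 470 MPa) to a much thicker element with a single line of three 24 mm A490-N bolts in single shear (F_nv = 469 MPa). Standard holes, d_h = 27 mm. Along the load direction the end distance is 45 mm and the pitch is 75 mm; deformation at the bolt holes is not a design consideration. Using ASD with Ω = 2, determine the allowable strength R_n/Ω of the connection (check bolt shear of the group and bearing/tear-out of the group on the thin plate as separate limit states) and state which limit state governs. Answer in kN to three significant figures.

270 kN (bearing governs)

Bolt shear: A_b = π·24²/4 = 452.4 mm²; R_n = 469 × 452.4 × 3 × 1 / 1000 = 636.5 kN → 636.5 / 2 = 318 kN.
Bearing (1.5 l_c t F_u ≤ 3.0 d t F_u): upper limit = 3.0·24·6·470 / 1000 = 203 kN.
  Edge l_c = 45 − 27/2 = 31.5 → r_n = 133.2 kN; interior l_c = 75 − 27 = 48 → r_n = 203 kN.
  R_n,bearing = 1·133.2 + 2·203 = 539.3 kN → 539.3 / 2 = 270 kN.
Bearing governs: 270 kN.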